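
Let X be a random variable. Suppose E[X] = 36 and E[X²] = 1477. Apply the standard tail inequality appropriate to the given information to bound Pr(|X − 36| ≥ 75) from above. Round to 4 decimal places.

The first two moments determine the variance, so Chebyshev's inequality is the sharpest standard bound available.
Var(X) = E[X²] − (E[X])² = 1477 − 1296 = 181.
Chebyshev's inequality: Pr(|X − μ| ≥ t) ≤ Var(X)/t² = 181/5625 = 0.0322.

0.0322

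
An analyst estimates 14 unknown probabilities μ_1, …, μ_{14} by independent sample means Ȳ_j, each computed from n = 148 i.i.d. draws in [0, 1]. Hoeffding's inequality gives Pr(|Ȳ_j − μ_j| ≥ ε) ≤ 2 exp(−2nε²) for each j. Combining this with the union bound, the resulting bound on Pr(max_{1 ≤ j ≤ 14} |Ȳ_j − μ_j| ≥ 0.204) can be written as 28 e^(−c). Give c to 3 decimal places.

Union bound over the 14 events: Pr(max_{1 ≤ j ≤ 14} |Ȳ_j − μ_j| ≥ 0.204) ≤ 14·2·exp(−2nε²) = 28 exp(−2·148·0.204²).
So c = 2·148·0.204² = 12.3183.

12.318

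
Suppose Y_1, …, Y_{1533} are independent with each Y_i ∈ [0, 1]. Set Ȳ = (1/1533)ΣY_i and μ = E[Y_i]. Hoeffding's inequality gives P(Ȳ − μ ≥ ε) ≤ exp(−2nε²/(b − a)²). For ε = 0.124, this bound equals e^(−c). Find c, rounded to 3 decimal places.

47.143

c = 2nε²/(b − a)² = 2·1533·0.124² / 1² = 47.1428.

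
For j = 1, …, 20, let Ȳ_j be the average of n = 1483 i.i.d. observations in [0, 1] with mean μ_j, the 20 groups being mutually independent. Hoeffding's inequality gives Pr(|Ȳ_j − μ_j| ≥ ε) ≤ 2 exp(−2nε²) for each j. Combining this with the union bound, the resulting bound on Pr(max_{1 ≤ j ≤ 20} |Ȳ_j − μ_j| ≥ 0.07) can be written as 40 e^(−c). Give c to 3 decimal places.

14.533

Union bound over the 20 events: Pr(max_{1 ≤ j ≤ 20} |Ȳ_j − μ_j| ≥ 0.07) ≤ 20·2·exp(−2nε²) = 40 exp(−2·1483·0.07²).
So c = 2·1483·0.07² = 14.5334.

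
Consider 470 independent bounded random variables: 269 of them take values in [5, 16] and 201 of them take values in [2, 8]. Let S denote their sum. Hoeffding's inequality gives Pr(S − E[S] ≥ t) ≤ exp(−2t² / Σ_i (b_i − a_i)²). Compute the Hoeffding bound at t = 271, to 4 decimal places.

0.0249

Σ(b_i − a_i)² = 269·11² + 201·6² = 39785.
Exponent = 2·271² / 39785 = 3.69189.
Bound = exp(−3.69189) = 0.02492.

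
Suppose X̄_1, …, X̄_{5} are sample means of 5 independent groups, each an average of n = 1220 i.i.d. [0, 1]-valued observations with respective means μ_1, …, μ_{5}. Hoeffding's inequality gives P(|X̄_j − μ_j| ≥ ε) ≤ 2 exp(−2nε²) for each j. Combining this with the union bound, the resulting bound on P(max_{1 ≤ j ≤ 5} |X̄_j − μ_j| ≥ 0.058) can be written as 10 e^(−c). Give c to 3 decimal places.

Union bound over the 5 events: P(max_{1 ≤ j ≤ 5} |X̄_j − μ_j| ≥ 0.058) ≤ 5·2·exp(−2nε²) = 10 exp(−2·1220·0.058²).
So c = 2·1220·0.058² = 8.2082.

8.208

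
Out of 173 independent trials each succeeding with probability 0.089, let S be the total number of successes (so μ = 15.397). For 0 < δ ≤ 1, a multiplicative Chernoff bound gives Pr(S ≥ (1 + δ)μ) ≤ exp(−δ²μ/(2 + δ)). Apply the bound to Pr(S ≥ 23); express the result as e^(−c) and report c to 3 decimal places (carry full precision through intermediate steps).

1.505

Write 23 = (1 + δ)μ, so δ = 23/15.397 − 1 = 0.4937975…
Then the exponent is δ²μ/(2 + δ) = (23 − μ)² / (μ·(2 + δ)) = 1.505472.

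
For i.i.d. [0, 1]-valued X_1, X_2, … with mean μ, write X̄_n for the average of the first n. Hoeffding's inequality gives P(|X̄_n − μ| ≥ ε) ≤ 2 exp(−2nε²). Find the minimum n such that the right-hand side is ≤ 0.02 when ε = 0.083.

335

Require 2·exp(−2nε²) ≤ 0.02, i.e. 2nε² ≥ ln(2/0.02) = 4.605170.
So n ≥ 4.605170 / (2·0.083²) = 334.241.
The smallest integer n is 335.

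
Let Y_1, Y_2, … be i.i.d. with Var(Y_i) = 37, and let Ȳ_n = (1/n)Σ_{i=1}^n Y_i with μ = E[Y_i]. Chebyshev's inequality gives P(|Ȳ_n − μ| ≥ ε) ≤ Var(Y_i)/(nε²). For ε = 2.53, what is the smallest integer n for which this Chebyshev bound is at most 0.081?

72

Require 37/(n·2.53²) ≤ 0.081, i.e. n ≥ 37/(0.081·2.53²) = 71.363.
The smallest integer n is 72.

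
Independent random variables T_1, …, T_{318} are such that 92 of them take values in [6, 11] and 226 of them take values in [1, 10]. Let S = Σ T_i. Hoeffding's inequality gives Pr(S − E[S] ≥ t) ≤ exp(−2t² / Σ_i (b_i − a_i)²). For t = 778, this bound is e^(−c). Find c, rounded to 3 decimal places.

Σ(b_i − a_i)² = 92·5² + 226·9² = 20606.
c = 2t² / 20606 = 2·778² / 20606 = 58.7483.

58.748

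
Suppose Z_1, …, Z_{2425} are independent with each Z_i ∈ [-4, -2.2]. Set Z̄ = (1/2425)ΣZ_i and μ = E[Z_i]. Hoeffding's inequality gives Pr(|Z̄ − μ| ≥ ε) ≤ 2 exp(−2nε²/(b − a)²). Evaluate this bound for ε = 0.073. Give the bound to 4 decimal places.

Exponent: 2nε²/(b − a)² = 2·2425·0.073² / 1.8² = 7.97705.
Bound = 2·exp(−7.97705) = 0.00069.

0.0007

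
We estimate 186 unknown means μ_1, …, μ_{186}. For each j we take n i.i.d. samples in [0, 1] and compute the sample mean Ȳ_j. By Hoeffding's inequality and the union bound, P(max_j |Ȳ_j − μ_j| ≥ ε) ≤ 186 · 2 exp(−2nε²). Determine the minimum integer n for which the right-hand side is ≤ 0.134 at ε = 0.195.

105

Need 2·186·exp(−2nε²) ≤ 0.134, i.e. exp(−2nε²) ≤ 0.134/372.
So 2nε² ≥ ln(372/0.134) = 7.928809.
Hence n ≥ 7.928809/(2·0.195²) = 104.258.
The smallest integer n is 105.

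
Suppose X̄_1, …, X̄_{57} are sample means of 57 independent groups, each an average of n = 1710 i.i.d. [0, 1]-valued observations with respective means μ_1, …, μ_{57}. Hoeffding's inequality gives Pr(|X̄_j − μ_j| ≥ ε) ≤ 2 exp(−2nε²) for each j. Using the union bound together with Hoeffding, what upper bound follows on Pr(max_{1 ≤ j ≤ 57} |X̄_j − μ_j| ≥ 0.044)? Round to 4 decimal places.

0.1518

Per-experiment Hoeffding bound: 2·exp(−2·1710·0.044²) = 2·exp(−6.62112) = 0.0026639.
Union bound over 57 events: 57·0.0026639 = 0.15184.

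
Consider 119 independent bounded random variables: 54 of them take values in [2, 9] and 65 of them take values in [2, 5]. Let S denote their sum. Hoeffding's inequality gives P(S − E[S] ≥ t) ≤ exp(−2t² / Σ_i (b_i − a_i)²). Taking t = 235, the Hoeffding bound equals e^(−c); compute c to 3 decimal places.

Σ(b_i − a_i)² = 54·7² + 65·3² = 3231.
c = 2t² / 3231 = 2·235² / 3231 = 34.1845.

34.184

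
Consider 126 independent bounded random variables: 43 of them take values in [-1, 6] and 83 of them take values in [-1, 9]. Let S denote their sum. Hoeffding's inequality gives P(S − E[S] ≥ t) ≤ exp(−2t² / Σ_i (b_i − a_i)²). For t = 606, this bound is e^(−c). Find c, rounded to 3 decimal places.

Σ(b_i − a_i)² = 43·7² + 83·10² = 10407.
c = 2t² / 10407 = 2·606² / 10407 = 70.5748.

70.575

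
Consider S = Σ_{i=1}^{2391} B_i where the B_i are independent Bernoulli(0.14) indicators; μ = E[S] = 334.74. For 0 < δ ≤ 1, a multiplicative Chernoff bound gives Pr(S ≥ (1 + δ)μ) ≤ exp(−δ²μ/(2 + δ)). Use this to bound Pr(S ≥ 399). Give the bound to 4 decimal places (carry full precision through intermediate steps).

0.0036

Write 399 = (1 + δ)μ, so δ = 399/334.74 − 1 = 0.1919699…
Then the exponent is δ²μ/(2 + δ) = (399 − μ)² / (μ·(2 + δ)) = 5.627808.
Bound = exp(−5.627808) = 0.00360.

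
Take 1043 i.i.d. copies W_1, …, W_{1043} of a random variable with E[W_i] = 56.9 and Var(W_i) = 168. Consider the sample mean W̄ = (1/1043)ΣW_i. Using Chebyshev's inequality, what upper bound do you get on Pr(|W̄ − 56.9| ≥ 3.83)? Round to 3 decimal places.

Var(W̄) = Var(W_i)/n = 168/1043 = 0.16107.
Chebyshev: Pr(|W̄ − 56.9| ≥ 3.83) ≤ Var(W̄)/(3.83)² = 168/(1043·3.83²) = 0.0110.

0.011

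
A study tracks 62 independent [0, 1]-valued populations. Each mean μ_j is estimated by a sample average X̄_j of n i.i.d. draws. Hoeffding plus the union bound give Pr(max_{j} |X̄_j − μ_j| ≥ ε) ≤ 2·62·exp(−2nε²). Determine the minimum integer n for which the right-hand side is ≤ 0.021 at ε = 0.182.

132

Need 2·62·exp(−2nε²) ≤ 0.021, i.e. exp(−2nε²) ≤ 0.021/124.
So 2nε² ≥ ln(124/0.021) = 8.683514.
Hence n ≥ 8.683514/(2·0.182²) = 131.076.
The smallest integer n is 132.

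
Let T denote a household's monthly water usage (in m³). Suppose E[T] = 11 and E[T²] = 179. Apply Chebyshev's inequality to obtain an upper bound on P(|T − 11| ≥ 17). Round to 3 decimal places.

0.201

Var(T) = E[T²] − (E[T])² = 179 − 121 = 58.
Chebyshev's inequality: P(|T − μ| ≥ t) ≤ Var(T)/t² = 58/289 = 0.2007.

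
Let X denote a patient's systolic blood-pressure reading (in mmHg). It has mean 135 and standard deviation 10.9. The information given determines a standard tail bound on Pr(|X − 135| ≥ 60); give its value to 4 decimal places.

0.0330

Mean and variance are known, so Chebyshev's inequality applies.
Chebyshev: Pr(|X − μ| ≥ t) ≤ Var(X)/t².
Var(X) = σ² = 10.9² = 118.81.
Bound = 118.81 / 3600 = 0.0330.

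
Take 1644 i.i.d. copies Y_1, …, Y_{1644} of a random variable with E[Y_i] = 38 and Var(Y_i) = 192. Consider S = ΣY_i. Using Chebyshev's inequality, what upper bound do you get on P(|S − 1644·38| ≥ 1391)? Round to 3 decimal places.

0.163

Var(S) = n·Var(Y_i) = 1644·192 = 315648.
Chebyshev: P(|S − 1644·38| ≥ 1391) ≤ Var(S)/1391² = 315648/1934881 = 0.1631.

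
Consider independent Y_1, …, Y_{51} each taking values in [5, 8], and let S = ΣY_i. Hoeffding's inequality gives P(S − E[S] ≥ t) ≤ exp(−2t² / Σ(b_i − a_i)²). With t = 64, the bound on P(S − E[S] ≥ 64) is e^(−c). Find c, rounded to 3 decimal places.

Σ(b_i − a_i)² = 51·(3)² = 459.
c = 2t²/459 = 2·64²/459 = 17.8475.

17.847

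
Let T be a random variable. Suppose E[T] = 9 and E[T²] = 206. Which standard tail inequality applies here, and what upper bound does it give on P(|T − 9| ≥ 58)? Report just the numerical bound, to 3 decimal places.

0.037

The first two moments determine the variance, so Chebyshev's inequality is the sharpest standard bound available.
Var(T) = E[T²] − (E[T])² = 206 − 81 = 125.
Chebyshev's inequality: P(|T − μ| ≥ t) ≤ Var(T)/t² = 125/3364 = 0.0372.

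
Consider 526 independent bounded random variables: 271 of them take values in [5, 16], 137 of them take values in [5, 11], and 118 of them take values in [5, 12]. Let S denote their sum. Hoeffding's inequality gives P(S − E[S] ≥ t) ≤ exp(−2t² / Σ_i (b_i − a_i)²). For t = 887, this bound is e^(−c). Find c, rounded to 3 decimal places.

Σ(b_i − a_i)² = 271·11² + 137·6² + 118·7² = 43505.
c = 2t² / 43505 = 2·887² / 43505 = 36.1691.

36.169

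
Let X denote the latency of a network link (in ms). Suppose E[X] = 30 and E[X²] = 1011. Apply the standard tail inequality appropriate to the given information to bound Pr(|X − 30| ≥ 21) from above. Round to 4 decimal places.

0.2517

The first two moments determine the variance, so Chebyshev's inequality is the sharpest standard bound available.
Var(X) = E[X²] − (E[X])² = 1011 − 900 = 111.
Chebyshev's inequality: Pr(|X − μ| ≥ t) ≤ Var(X)/t² = 111/441 = 0.2517.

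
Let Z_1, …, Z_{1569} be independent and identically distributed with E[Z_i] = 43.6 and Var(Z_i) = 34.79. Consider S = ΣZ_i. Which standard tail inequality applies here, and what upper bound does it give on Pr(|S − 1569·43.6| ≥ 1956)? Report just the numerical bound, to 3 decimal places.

0.014

With mean and variance of each term known, Chebyshev's inequality bounds the deviation of the sum (or sample mean).
Var(S) = n·Var(Z_i) = 1569·34.79 = 54585.51.
Chebyshev: Pr(|S − 1569·43.6| ≥ 1956) ≤ Var(S)/1956² = 54585.51/3825936 = 0.0143.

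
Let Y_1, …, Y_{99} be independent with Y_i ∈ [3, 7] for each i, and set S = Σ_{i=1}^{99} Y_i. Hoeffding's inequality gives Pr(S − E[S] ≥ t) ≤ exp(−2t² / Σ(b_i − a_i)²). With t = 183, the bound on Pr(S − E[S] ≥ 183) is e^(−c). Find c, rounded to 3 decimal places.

Σ(b_i − a_i)² = 99·(4)² = 1584.
c = 2t²/1584 = 2·183²/1584 = 42.2841.

42.284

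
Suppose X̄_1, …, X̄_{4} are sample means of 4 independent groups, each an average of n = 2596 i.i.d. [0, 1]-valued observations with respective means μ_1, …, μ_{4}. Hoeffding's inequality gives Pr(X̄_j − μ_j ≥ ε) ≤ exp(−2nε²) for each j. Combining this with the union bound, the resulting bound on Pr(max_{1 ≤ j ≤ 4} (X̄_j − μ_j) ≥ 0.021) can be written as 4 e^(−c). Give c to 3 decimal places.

Union bound over the 4 events: Pr(max_{1 ≤ j ≤ 4} (X̄_j − μ_j) ≥ 0.021) ≤ 4·exp(−2nε²) = 4 exp(−2·2596·0.021²).
So c = 2·2596·0.021² = 2.2897.

2.290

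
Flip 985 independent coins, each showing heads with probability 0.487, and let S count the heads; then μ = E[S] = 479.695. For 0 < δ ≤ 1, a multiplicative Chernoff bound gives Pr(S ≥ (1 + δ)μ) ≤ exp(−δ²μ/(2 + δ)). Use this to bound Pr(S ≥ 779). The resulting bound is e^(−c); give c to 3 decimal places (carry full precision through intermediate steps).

71.172

Write 779 = (1 + δ)μ, so δ = 779/479.695 − 1 = 0.6239486…
Then the exponent is δ²μ/(2 + δ) = (779 − μ)² / (μ·(2 + δ)) = 71.171716.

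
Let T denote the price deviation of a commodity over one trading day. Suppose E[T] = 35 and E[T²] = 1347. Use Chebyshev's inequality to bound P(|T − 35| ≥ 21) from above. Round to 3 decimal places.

Var(T) = E[T²] − (E[T])² = 1347 − 1225 = 122.
Chebyshev's inequality: P(|T − μ| ≥ t) ≤ Var(T)/t² = 122/441 = 0.2766.

0.277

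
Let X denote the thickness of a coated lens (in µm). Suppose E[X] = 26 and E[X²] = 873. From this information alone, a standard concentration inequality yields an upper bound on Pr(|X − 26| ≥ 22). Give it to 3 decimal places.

0.407

The first two moments determine the variance, so Chebyshev's inequality is the sharpest standard bound available.
Var(X) = E[X²] − (E[X])² = 873 − 676 = 197.
Chebyshev's inequality: Pr(|X − μ| ≥ t) ≤ Var(X)/t² = 197/484 = 0.4070.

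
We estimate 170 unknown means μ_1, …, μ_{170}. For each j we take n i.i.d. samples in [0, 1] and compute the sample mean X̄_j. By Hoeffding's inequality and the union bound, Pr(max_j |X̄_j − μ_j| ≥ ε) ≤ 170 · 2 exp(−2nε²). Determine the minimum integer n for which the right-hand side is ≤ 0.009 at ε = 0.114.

406

Need 2·170·exp(−2nε²) ≤ 0.009, i.e. exp(−2nε²) ≤ 0.009/340.
So 2nε² ≥ ln(340/0.009) = 10.539476.
Hence n ≥ 10.539476/(2·0.114²) = 405.489.
The smallest integer n is 406.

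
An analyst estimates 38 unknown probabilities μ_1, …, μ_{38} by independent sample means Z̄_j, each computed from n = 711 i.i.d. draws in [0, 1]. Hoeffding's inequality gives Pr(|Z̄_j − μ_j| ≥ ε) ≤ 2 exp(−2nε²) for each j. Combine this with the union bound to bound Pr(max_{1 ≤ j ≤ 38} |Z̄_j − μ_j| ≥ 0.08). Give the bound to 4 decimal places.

Per-experiment Hoeffding bound: 2·exp(−2·711·0.08²) = 2·exp(−9.10080) = 0.00022315.
Union bound over 38 events: 38·0.00022315 = 0.00848.

0.0085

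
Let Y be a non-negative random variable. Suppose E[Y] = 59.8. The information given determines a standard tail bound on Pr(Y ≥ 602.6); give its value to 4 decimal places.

0.0992

Only the mean of a non-negative variable is known, so Markov's inequality is the applicable tail bound.
Markov's inequality: for a non-negative random variable, Pr(Y ≥ a) ≤ E[Y]/a.
Here E[Y] = 59.8 and a = 602.6, so the bound is 59.8/602.6 = 0.0992.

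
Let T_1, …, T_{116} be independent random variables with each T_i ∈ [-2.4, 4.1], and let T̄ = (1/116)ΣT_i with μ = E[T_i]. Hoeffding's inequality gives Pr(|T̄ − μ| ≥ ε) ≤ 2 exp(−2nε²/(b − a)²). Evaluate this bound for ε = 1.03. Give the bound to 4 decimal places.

0.0059

Exponent: 2nε²/(b − a)² = 2·116·1.03² / 6.5² = 5.82553.
Bound = 2·exp(−5.82553) = 0.00590.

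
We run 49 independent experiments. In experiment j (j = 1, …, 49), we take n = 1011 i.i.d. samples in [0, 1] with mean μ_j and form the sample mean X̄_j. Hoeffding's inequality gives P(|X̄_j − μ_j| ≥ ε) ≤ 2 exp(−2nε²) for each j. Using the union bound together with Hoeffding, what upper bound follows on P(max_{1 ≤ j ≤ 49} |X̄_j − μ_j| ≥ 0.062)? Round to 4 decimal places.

Per-experiment Hoeffding bound: 2·exp(−2·1011·0.062²) = 2·exp(−7.77257) = 0.00084226.
Union bound over 49 events: 49·0.00084226 = 0.04127.

0.0413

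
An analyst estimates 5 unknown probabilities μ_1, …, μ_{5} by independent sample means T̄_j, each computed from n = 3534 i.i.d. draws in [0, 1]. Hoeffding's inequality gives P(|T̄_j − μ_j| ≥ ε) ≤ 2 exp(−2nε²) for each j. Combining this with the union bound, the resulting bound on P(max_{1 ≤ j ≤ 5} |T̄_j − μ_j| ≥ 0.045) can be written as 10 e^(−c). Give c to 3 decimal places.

Union bound over the 5 events: P(max_{1 ≤ j ≤ 5} |T̄_j − μ_j| ≥ 0.045) ≤ 5·2·exp(−2nε²) = 10 exp(−2·3534·0.045²).
So c = 2·3534·0.045² = 14.3127.

14.313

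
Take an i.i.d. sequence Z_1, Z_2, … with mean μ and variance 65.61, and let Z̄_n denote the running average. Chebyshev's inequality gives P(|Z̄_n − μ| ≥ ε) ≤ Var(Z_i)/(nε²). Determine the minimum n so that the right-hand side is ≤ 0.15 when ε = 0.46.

Require 65.61/(n·0.46²) ≤ 0.15, i.e. n ≥ 65.61/(0.15·0.46²) = 2067.108.
The smallest integer n is 2068.

2068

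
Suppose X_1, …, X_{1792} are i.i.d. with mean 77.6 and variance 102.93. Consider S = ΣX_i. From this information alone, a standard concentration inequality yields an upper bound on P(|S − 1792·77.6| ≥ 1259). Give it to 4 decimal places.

With mean and variance of each term known, Chebyshev's inequality bounds the deviation of the sum (or sample mean).
Var(S) = n·Var(X_i) = 1792·102.93 = 184450.56.
Chebyshev: P(|S − 1792·77.6| ≥ 1259) ≤ Var(S)/1259² = 184450.56/1585081 = 0.1164.

0.1164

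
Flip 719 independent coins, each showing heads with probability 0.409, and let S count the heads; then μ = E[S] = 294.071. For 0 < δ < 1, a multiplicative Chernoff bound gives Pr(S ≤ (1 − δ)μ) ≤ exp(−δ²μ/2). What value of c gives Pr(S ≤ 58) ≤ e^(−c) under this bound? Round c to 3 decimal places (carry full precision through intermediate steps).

94.755

Write 58 = (1 − δ)μ, so δ = 1 − 58/294.071 = 0.8027687…
Then the exponent is δ²μ/2 = (μ − 58)²/(2μ) = 94.755207.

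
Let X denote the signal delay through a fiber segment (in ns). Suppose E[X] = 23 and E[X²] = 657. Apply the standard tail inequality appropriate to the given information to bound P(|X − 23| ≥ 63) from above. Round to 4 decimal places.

The first two moments determine the variance, so Chebyshev's inequality is the sharpest standard bound available.
Var(X) = E[X²] − (E[X])² = 657 − 529 = 128.
Chebyshev's inequality: P(|X − μ| ≥ t) ≤ Var(X)/t² = 128/3969 = 0.0322.

0.0322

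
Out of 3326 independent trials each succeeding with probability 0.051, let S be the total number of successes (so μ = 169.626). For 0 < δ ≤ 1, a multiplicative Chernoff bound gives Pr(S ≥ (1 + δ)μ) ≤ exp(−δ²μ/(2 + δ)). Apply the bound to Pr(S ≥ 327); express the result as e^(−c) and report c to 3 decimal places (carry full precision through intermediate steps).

Write 327 = (1 + δ)μ, so δ = 327/169.626 − 1 = 0.9277705…
Then the exponent is δ²μ/(2 + δ) = (327 − μ)² / (μ·(2 + δ)) = 49.869672.

49.870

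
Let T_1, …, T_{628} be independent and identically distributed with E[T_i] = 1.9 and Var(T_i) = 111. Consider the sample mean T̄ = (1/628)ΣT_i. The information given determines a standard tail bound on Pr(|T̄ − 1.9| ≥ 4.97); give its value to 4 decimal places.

0.0072

With mean and variance of each term known, Chebyshev's inequality bounds the deviation of the sum (or sample mean).
Var(T̄) = Var(T_i)/n = 111/628 = 0.17675.
Chebyshev: Pr(|T̄ − 1.9| ≥ 4.97) ≤ Var(T̄)/(4.97)² = 111/(628·4.97²) = 0.0072.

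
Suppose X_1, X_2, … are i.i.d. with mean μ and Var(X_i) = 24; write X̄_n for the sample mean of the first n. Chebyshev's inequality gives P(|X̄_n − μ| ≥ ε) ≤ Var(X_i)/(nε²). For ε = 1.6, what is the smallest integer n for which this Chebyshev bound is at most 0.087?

108

Require 24/(n·1.6²) ≤ 0.087, i.e. n ≥ 24/(0.087·1.6²) = 107.759.
The smallest integer n is 108.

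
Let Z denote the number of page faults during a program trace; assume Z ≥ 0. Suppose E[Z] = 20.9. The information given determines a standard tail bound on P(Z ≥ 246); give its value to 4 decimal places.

Only the mean of a non-negative variable is known, so Markov's inequality is the applicable tail bound.
Markov's inequality: for a non-negative random variable, P(Z ≥ a) ≤ E[Z]/a.
Here E[Z] = 20.9 and a = 246, so the bound is 20.9/246 = 0.0850.

0.0850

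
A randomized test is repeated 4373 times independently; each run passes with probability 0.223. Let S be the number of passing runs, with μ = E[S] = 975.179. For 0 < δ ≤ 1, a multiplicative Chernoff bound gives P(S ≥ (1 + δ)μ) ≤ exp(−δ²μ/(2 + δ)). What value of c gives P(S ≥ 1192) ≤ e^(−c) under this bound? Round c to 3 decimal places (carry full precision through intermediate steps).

21.692

Write 1192 = (1 + δ)μ, so δ = 1192/975.179 − 1 = 0.2223397…
Then the exponent is δ²μ/(2 + δ) = (1192 − μ)² / (μ·(2 + δ)) = 21.692415.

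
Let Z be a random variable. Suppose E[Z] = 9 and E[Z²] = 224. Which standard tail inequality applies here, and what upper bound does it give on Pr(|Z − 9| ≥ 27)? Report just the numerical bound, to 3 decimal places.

0.196

The first two moments determine the variance, so Chebyshev's inequality is the sharpest standard bound available.
Var(Z) = E[Z²] − (E[Z])² = 224 − 81 = 143.
Chebyshev's inequality: Pr(|Z − μ| ≥ t) ≤ Var(Z)/t² = 143/729 = 0.1962.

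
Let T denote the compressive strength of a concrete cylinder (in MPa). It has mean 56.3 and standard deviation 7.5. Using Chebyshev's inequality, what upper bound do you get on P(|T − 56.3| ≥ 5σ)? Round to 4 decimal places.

Chebyshev: P(|T − μ| ≥ t) ≤ Var(T)/t².
Var(T) = σ² = 7.5² = 56.25.
t = 5·7.5 = 37.5.
Bound = 56.25 / 1406.25 = 0.0400.

0.0400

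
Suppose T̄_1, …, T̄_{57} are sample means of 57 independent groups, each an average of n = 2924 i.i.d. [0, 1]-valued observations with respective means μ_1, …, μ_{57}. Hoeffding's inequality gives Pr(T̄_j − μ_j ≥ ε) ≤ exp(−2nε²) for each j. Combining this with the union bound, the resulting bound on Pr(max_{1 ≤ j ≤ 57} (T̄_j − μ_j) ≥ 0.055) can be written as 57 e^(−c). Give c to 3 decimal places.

17.690

Union bound over the 57 events: Pr(max_{1 ≤ j ≤ 57} (T̄_j − μ_j) ≥ 0.055) ≤ 57·exp(−2nε²) = 57 exp(−2·2924·0.055²).
So c = 2·2924·0.055² = 17.6902.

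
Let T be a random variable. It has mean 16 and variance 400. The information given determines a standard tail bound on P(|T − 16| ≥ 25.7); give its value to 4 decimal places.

0.6056

Mean and variance are known, so Chebyshev's inequality applies.
Chebyshev: P(|T − μ| ≥ t) ≤ Var(T)/t².
Bound = 400 / 660.49 = 0.6056.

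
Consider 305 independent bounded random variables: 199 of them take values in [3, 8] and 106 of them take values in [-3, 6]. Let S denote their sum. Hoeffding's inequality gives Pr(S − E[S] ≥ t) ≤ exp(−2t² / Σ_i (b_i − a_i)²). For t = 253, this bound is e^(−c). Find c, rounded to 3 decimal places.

Σ(b_i − a_i)² = 199·5² + 106·9² = 13561.
c = 2t² / 13561 = 2·253² / 13561 = 9.4402.

9.440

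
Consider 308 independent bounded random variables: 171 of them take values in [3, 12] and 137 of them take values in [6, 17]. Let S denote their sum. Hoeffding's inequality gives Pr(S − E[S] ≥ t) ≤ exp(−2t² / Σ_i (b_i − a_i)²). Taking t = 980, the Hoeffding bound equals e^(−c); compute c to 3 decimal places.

Σ(b_i − a_i)² = 171·9² + 137·11² = 30428.
c = 2t² / 30428 = 2·980² / 30428 = 63.1261.

63.126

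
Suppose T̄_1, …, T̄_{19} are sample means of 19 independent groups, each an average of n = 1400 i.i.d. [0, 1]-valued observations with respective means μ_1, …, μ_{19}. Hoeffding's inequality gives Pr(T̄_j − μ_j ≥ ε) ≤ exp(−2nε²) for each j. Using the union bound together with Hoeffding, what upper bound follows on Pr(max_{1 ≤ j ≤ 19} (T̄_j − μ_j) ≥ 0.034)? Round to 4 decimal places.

0.7465

Per-experiment Hoeffding bound: exp(−2·1400·0.034²) = exp(−3.23680) = 0.039289.
Union bound over 19 events: 19·0.039289 = 0.74650.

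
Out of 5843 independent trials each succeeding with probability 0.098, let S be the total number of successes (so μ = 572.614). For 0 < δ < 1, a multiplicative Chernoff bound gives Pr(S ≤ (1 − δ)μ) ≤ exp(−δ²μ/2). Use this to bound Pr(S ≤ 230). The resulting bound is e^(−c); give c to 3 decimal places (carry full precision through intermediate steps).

102.499

Write 230 = (1 − δ)μ, so δ = 1 − 230/572.614 = 0.5983333…
Then the exponent is δ²μ/2 = (μ − 230)²/(2μ) = 102.498675.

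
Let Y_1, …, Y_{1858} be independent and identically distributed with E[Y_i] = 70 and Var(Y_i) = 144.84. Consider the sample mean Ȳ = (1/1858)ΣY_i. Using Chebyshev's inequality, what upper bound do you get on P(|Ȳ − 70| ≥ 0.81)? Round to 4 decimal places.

Var(Ȳ) = Var(Y_i)/n = 144.84/1858 = 0.077955.
Chebyshev: P(|Ȳ − 70| ≥ 0.81) ≤ Var(Ȳ)/(0.81)² = 144.84/(1858·0.81²) = 0.1188.

0.1188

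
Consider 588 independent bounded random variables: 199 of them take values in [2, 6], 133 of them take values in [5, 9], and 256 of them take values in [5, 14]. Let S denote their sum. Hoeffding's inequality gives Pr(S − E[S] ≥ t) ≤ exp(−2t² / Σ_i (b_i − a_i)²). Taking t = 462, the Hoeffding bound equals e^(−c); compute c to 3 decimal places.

Σ(b_i − a_i)² = 199·4² + 133·4² + 256·9² = 26048.
c = 2t² / 26048 = 2·462² / 26048 = 16.3885.

16.389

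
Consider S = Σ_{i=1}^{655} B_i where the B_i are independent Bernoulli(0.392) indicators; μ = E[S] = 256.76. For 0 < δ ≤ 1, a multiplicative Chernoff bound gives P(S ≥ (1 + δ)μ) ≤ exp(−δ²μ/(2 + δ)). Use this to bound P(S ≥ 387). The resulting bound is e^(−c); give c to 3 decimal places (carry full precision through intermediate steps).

Write 387 = (1 + δ)μ, so δ = 387/256.76 − 1 = 0.5072441…
Then the exponent is δ²μ/(2 + δ) = (387 − μ)² / (μ·(2 + δ)) = 26.349039.

26.349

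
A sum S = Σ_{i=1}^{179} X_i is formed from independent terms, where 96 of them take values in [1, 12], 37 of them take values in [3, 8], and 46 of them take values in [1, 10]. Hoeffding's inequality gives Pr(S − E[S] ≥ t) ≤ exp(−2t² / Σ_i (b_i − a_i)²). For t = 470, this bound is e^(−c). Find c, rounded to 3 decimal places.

Σ(b_i − a_i)² = 96·11² + 37·5² + 46·9² = 16267.
c = 2t² / 16267 = 2·470² / 16267 = 27.1593.

27.159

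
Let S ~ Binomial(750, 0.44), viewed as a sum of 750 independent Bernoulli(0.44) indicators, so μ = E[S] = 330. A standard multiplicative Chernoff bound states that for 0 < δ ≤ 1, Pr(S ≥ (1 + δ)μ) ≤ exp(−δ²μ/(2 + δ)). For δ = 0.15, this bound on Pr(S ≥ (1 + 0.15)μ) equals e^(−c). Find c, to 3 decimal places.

c = δ²μ/(2 + δ) = 0.15²·330/(2 + 0.15) = 3.4535.

3.453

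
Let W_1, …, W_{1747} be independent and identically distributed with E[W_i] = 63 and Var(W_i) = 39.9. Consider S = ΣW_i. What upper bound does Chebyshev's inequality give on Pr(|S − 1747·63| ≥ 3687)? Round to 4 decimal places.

Var(S) = n·Var(W_i) = 1747·39.9 = 69705.3.
Chebyshev: Pr(|S − 1747·63| ≥ 3687) ≤ Var(S)/3687² = 69705.3/13593969 = 0.0051.

0.0051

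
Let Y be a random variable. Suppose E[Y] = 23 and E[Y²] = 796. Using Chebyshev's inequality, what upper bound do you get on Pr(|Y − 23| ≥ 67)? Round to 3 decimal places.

Var(Y) = E[Y²] − (E[Y])² = 796 − 529 = 267.
Chebyshev's inequality: Pr(|Y − μ| ≥ t) ≤ Var(Y)/t² = 267/4489 = 0.0595.

0.059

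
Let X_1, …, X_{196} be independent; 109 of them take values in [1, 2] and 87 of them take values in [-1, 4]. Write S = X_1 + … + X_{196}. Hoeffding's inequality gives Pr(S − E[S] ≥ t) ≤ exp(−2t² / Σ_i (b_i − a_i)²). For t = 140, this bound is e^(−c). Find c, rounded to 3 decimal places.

17.163

Σ(b_i − a_i)² = 109·1² + 87·5² = 2284.
c = 2t² / 2284 = 2·140² / 2284 = 17.1629.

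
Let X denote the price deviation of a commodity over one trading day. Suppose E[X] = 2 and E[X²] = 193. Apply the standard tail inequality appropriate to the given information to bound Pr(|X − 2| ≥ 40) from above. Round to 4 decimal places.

0.1181

The first two moments determine the variance, so Chebyshev's inequality is the sharpest standard bound available.
Var(X) = E[X²] − (E[X])² = 193 − 4 = 189.
Chebyshev's inequality: Pr(|X − μ| ≥ t) ≤ Var(X)/t² = 189/1600 = 0.1181.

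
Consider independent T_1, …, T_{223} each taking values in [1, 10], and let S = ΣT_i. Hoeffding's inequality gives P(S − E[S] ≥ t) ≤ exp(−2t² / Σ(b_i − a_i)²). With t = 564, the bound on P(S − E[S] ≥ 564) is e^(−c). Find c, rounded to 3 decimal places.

Σ(b_i − a_i)² = 223·(9)² = 18063.
c = 2t²/18063 = 2·564²/18063 = 35.2207.

35.221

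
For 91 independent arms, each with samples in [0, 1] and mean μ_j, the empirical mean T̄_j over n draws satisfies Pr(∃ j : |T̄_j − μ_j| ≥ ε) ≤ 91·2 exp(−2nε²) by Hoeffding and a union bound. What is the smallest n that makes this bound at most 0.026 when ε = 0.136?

Need 2·91·exp(−2nε²) ≤ 0.026, i.e. exp(−2nε²) ≤ 0.026/182.
So 2nε² ≥ ln(182/0.026) = 8.853665.
Hence n ≥ 8.853665/(2·0.136²) = 239.340.
The smallest integer n is 240.

240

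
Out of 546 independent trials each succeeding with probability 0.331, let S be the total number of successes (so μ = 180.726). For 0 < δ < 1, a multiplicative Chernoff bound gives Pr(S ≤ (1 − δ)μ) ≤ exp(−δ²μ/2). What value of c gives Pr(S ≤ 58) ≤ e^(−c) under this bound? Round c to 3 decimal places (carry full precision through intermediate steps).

41.670

Write 58 = (1 − δ)μ, so δ = 1 − 58/180.726 = 0.6790722…
Then the exponent is δ²μ/2 = (μ − 58)²/(2μ) = 41.669907.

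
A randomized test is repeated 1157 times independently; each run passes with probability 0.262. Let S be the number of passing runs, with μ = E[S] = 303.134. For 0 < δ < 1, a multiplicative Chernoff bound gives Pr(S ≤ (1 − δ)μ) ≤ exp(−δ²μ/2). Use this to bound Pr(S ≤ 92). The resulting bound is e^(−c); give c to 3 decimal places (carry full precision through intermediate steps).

Write 92 = (1 − δ)μ, so δ = 1 − 92/303.134 = 0.6965039…
Then the exponent is δ²μ/2 = (μ − 92)²/(2μ) = 73.527823.

73.528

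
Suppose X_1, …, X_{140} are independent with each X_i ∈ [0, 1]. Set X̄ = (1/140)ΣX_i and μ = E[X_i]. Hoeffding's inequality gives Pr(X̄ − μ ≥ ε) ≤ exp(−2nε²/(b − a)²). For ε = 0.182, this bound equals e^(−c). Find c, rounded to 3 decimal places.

c = 2nε²/(b − a)² = 2·140·0.182² / 1² = 9.2747.

9.275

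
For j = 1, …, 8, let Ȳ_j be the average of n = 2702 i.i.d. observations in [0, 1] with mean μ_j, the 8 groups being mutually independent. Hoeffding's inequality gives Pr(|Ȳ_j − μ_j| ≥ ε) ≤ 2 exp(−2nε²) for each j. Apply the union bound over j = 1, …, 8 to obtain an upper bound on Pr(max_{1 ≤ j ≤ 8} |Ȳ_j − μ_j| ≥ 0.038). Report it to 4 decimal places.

Per-experiment Hoeffding bound: 2·exp(−2·2702·0.038²) = 2·exp(−7.80338) = 0.00081671.
Union bound over 8 events: 8·0.00081671 = 0.00653.

0.0065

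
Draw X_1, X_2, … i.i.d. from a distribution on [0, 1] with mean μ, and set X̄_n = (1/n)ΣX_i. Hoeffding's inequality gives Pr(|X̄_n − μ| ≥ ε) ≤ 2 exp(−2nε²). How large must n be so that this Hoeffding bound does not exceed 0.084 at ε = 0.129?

Require 2·exp(−2nε²) ≤ 0.084, i.e. 2nε² ≥ ln(2/0.084) = 3.170086.
So n ≥ 3.170086 / (2·0.129²) = 95.249.
The smallest integer n is 96.

96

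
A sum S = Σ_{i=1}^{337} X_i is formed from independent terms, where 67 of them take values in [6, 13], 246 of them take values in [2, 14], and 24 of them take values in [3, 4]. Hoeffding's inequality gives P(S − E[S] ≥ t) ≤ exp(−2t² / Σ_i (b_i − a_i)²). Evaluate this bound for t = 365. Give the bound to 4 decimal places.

0.0010

Σ(b_i − a_i)² = 67·7² + 246·12² + 24·1² = 38731.
Exponent = 2·365² / 38731 = 6.87950.
Bound = exp(−6.87950) = 0.00103.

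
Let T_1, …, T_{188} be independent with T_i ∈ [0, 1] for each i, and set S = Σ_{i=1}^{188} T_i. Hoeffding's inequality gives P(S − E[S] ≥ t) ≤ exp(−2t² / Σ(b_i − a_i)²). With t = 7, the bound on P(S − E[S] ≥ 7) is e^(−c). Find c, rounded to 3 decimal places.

0.521

Σ(b_i − a_i)² = 188·(1)² = 188.
c = 2t²/188 = 2·7²/188 = 0.5213.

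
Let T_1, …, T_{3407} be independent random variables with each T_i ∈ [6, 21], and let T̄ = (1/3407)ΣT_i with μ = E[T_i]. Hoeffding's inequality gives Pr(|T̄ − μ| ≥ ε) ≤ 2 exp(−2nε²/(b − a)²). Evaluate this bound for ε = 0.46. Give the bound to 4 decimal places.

0.0033

Exponent: 2nε²/(b − a)² = 2·3407·0.46² / 15² = 6.40819.
Bound = 2·exp(−6.40819) = 0.00330.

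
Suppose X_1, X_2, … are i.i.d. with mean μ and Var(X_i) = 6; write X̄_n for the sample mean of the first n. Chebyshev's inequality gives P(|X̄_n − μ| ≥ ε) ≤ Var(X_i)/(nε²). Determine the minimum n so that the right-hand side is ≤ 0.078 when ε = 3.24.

Require 6/(n·3.24²) ≤ 0.078, i.e. n ≥ 6/(0.078·3.24²) = 7.328.
The smallest integer n is 8.

8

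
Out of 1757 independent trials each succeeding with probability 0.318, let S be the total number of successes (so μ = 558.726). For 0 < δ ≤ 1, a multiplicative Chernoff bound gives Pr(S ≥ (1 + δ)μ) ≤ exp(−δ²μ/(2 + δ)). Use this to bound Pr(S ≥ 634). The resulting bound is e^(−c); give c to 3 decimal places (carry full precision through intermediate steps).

4.751

Write 634 = (1 + δ)μ, so δ = 634/558.726 − 1 = 0.1347244…
Then the exponent is δ²μ/(2 + δ) = (634 − μ)² / (μ·(2 + δ)) = 4.750609.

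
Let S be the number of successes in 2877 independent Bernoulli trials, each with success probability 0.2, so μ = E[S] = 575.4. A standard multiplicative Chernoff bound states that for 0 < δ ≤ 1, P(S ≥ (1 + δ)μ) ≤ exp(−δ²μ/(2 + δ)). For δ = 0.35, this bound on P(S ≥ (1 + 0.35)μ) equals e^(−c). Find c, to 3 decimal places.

c = δ²μ/(2 + δ) = 0.35²·575.4/(2 + 0.35) = 29.9943.

29.994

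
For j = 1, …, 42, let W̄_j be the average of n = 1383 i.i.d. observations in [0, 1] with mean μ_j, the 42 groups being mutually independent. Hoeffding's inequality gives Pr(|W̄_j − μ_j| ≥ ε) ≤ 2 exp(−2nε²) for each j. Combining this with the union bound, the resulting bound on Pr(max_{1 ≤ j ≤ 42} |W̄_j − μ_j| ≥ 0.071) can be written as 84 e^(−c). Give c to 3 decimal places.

13.943

Union bound over the 42 events: Pr(max_{1 ≤ j ≤ 42} |W̄_j − μ_j| ≥ 0.071) ≤ 42·2·exp(−2nε²) = 84 exp(−2·1383·0.071²).
So c = 2·1383·0.071² = 13.9434.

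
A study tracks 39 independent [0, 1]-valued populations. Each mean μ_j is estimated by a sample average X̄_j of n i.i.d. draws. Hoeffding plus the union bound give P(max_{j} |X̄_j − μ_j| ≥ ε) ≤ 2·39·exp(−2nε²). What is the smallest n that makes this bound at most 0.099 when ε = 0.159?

Need 2·39·exp(−2nε²) ≤ 0.099, i.e. exp(−2nε²) ≤ 0.099/78.
So 2nε² ≥ ln(78/0.099) = 6.669344.
Hence n ≥ 6.669344/(2·0.159²) = 131.904.
The smallest integer n is 132.

132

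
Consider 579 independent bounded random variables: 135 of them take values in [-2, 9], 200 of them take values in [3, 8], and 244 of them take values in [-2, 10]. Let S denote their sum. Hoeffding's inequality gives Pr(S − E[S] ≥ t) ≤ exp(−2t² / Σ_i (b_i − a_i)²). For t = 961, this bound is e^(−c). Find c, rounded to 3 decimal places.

32.708

Σ(b_i − a_i)² = 135·11² + 200·5² + 244·12² = 56471.
c = 2t² / 56471 = 2·961² / 56471 = 32.7078.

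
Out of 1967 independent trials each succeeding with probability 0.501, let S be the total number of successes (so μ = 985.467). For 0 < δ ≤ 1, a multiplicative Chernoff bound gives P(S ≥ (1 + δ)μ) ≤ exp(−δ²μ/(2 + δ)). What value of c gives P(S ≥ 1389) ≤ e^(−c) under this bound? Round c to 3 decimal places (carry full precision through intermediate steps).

Write 1389 = (1 + δ)μ, so δ = 1389/985.467 − 1 = 0.409484…
Then the exponent is δ²μ/(2 + δ) = (1389 − μ)² / (μ·(2 + δ)) = 68.579130.

68.579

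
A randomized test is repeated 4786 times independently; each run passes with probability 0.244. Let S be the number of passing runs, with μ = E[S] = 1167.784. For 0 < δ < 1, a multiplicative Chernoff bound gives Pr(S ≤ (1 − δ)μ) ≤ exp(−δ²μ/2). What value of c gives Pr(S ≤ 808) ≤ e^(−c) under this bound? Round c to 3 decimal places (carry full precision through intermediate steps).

Write 808 = (1 − δ)μ, so δ = 1 − 808/1167.784 = 0.3080912…
Then the exponent is δ²μ/2 = (μ − 808)²/(2μ) = 55.423146.

55.423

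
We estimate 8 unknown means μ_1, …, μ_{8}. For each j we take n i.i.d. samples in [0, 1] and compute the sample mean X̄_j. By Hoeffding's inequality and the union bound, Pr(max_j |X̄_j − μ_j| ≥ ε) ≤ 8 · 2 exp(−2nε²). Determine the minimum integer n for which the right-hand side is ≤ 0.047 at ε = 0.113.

Need 2·8·exp(−2nε²) ≤ 0.047, i.e. exp(−2nε²) ≤ 0.047/16.
So 2nε² ≥ ln(16/0.047) = 5.830196.
Hence n ≥ 5.830196/(2·0.113²) = 228.295.
The smallest integer n is 229.

229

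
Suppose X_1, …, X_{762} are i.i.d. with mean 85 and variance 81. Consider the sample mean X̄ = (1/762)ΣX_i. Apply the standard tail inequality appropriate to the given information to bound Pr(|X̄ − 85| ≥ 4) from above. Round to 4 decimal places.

0.0066

With mean and variance of each term known, Chebyshev's inequality bounds the deviation of the sum (or sample mean).
Var(X̄) = Var(X_i)/n = 81/762 = 0.1063.
Chebyshev: Pr(|X̄ − 85| ≥ 4) ≤ Var(X̄)/(4)² = 81/(762·4²) = 0.0066.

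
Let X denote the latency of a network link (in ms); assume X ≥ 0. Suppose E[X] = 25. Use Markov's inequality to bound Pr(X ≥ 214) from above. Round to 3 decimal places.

0.117

Markov's inequality: for a non-negative random variable, Pr(X ≥ a) ≤ E[X]/a.
Here E[X] = 25 and a = 214, so the bound is 25/214 = 0.1168.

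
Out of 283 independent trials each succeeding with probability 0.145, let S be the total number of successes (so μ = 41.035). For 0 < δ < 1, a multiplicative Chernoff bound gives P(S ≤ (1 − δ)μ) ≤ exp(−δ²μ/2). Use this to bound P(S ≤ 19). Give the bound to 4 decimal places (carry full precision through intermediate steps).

0.0027

Write 19 = (1 − δ)μ, so δ = 1 − 19/41.035 = 0.5369806…
Then the exponent is δ²μ/2 = (μ − 19)²/(2μ) = 5.916184.
Bound = exp(−5.916184) = 0.00270.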